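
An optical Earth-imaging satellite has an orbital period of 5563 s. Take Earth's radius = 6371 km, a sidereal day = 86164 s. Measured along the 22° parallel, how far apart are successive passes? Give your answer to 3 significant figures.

2400 km

Node shift per orbit = (5563.0/86164) × 360° = 23.24°.
Equatorial spacing = 23.24 × 111.2 km/° = 2584 km.
At 22° latitude, spacing = 2584 × cos(22°) = 2396 km.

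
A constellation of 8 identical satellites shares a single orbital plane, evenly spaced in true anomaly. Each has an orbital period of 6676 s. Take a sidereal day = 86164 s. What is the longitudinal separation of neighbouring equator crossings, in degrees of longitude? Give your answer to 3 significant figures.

Single-satellite node shift = (6676.0/86164) × 360° = 27.89°.
With 8 satellites evenly phased, successive equator crossings are 27.89/8 = 3.487° apart.

3.49°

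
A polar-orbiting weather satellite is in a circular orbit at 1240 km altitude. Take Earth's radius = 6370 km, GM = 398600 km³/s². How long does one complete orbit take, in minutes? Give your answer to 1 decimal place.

Semi-major axis a = 6370 + 1240 = 7610 km. Period T = 2π√(a³/μ) = 2π√(7610³/398600) = 6606.8 s = 110.11 min.

110.1 min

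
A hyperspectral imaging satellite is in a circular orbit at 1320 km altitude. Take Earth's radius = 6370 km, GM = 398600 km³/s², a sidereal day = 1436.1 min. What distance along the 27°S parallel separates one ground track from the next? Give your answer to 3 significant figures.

Semi-major axis a = 6370 + 1320 = 7690 km. Period T = 2π√(a³/μ) = 2π√(7690³/398600) = 6711.2 s = 111.85 min.
Node shift per orbit = (6711.2/86166) × 360° = 28.04°.
Equatorial spacing = 28.04 × 111.2 km/° = 3117 km.
At 27° latitude, spacing = 3117 × cos(27°) = 2778 km.

2780 km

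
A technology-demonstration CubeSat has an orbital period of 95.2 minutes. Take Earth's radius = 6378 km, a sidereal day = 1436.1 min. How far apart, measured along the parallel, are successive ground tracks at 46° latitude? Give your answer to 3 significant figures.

T = 95.2 min = 5712.0 s.
Node shift per orbit = (5712.0/86166) × 360° = 23.86°.
Equatorial spacing = 23.86 × 111.3 km/° = 2657 km.
At 46° latitude, spacing = 2657 × cos(46°) = 1845 km.

1850 km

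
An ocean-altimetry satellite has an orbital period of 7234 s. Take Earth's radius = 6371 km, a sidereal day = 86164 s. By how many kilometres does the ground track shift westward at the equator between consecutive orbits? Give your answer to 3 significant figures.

During one orbit Earth rotates (7234.0 / 86164) × 360° = 30.22°.
At the equator that is 30.22° × (2π·6371/360) km/° = 30.22 × 111.2 = 3361 km.

3360 km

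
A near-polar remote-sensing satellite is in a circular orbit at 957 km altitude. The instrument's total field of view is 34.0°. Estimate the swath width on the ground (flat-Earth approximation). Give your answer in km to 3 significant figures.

585 km

Half-angle = 34.0°/2 = 17°.
Swath width ≈ 2h·tan(θ/2) = 2 × 957 × tan(17°) = 585.2 km.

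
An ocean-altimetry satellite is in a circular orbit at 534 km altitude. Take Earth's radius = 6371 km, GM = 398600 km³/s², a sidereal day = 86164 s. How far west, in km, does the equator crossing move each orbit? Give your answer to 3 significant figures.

Semi-major axis a = 6371 + 534 = 6905 km. Period T = 2π√(a³/μ) = 2π√(6905³/398600) = 5710.3 s = 95.17 min.
During one orbit Earth rotates (5710.3 / 86164) × 360° = 23.86°.
At the equator that is 23.86° × (2π·6371/360) km/° = 23.86 × 111.2 = 2653 km.

2650 km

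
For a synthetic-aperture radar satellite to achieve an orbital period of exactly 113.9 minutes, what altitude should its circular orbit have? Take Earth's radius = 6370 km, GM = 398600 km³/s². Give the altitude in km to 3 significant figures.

1410 km

T = 113.9 min = 6834.0 s.
From T = 2π√(a³/μ): a = (μ T²/4π²)^(1/3) = (398600 × 6834.0² / 4π²)^(1/3) = 7784 km.
Altitude h = a − R = 7784 − 6370 = 1414 km.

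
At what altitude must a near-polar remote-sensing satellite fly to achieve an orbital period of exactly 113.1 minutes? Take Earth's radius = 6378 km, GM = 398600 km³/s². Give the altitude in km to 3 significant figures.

T = 113.1 min = 6786.0 s.
From T = 2π√(a³/μ): a = (μ T²/4π²)^(1/3) = (398600 × 6786.0² / 4π²)^(1/3) = 7747 km.
Altitude h = a − R = 7747 − 6378 = 1369 km.

1370 km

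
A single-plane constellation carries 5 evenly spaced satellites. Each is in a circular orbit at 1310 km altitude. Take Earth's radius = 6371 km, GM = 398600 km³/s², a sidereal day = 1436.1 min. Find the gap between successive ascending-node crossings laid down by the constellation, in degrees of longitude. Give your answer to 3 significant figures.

5.60°

Semi-major axis a = 6371 + 1310 = 7681 km. Period T = 2π√(a³/μ) = 2π√(7681³/398600) = 6699.4 s = 111.66 min.
Single-satellite node shift = (6699.4/86166) × 360° = 27.99°.
With 5 satellites evenly phased, successive equator crossings are 27.99/5 = 5.598° apart.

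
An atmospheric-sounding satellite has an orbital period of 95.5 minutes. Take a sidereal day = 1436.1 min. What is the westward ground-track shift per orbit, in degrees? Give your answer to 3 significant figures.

T = 95.5 min = 5730.0 s.
During one orbit Earth rotates (5730.0 / 86166) × 360° = 23.94°.

23.9°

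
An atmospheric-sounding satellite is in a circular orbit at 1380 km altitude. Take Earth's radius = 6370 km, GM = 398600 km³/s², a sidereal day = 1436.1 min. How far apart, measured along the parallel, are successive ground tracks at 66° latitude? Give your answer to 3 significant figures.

1280 km

Semi-major axis a = 6370 + 1380 = 7750 km. Period T = 2π√(a³/μ) = 2π√(7750³/398600) = 6789.9 s = 113.17 min.
Node shift per orbit = (6789.9/86166) × 360° = 28.37°.
Equatorial spacing = 28.37 × 111.2 km/° = 3154 km.
At 66° latitude, spacing = 3154 × cos(66°) = 1283 km.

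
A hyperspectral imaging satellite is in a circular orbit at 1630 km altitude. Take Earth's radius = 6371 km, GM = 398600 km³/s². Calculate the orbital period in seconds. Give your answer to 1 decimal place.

7122.4 seconds

Semi-major axis a = 6371 + 1630 = 8001 km. Period T = 2π√(a³/μ) = 2π√(8001³/398600) = 7122.4 s = 118.71 min.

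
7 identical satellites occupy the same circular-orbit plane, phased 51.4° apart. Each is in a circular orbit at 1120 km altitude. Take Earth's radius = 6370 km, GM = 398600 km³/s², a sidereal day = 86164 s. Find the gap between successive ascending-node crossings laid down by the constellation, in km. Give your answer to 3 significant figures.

428 km

Semi-major axis a = 6370 + 1120 = 7490 km. Period T = 2π√(a³/μ) = 2π√(7490³/398600) = 6451.1 s = 107.52 min.
Single-satellite node shift = (6451.1/86164) × 360° = 26.95°.
With 7 satellites evenly phased, successive equator crossings are 26.95/7 = 3.850° apart.
That is 3.850 × 111.2 = 428 km at the equator.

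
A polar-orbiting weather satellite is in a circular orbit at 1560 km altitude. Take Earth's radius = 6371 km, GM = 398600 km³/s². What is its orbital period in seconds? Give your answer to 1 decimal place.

Semi-major axis a = 6371 + 1560 = 7931 km. Period T = 2π√(a³/μ) = 2π√(7931³/398600) = 7029.2 s = 117.15 min.

7029.2 seconds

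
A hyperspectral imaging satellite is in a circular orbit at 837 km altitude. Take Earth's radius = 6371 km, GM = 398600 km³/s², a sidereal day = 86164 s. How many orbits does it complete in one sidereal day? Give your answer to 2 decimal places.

14.15

Semi-major axis a = 6371 + 837 = 7208 km. Period T = 2π√(a³/μ) = 2π√(7208³/398600) = 6090.2 s = 101.50 min.
Orbits per sidereal day = 86164 / 6090.2 = 14.148.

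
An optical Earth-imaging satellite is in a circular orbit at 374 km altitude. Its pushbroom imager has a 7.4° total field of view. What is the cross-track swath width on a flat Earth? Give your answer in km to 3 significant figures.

48.4 km

Half-angle = 7.4°/2 = 3.7°.
Swath width ≈ 2h·tan(θ/2) = 2 × 374 × tan(3.7°) = 48.4 km.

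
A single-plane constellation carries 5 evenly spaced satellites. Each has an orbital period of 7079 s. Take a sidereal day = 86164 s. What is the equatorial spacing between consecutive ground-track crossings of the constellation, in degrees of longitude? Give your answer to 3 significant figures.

5.92°

Single-satellite node shift = (7079.0/86164) × 360° = 29.58°.
With 5 satellites evenly phased, successive equator crossings are 29.58/5 = 5.915° apart.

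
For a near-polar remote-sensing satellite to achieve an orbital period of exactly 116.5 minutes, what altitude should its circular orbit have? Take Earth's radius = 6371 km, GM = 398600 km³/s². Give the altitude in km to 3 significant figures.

T = 116.5 min = 6990.0 s.
From T = 2π√(a³/μ): a = (μ T²/4π²)^(1/3) = (398600 × 6990.0² / 4π²)^(1/3) = 7902 km.
Altitude h = a − R = 7902 − 6371 = 1531 km.

1530 km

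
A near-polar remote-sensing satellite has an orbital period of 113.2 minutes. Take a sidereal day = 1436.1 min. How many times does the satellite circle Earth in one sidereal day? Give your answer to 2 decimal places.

T = 113.2 min = 6792.0 s.
Orbits per sidereal day = 86166 / 6792.0 = 12.686.

12.69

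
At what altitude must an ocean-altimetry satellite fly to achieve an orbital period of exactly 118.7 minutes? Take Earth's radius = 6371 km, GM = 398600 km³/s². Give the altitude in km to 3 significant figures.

1630 km

T = 118.7 min = 7122.0 s.
From T = 2π√(a³/μ): a = (μ T²/4π²)^(1/3) = (398600 × 7122.0² / 4π²)^(1/3) = 8001 km.
Altitude h = a − R = 8001 − 6371 = 1630 km.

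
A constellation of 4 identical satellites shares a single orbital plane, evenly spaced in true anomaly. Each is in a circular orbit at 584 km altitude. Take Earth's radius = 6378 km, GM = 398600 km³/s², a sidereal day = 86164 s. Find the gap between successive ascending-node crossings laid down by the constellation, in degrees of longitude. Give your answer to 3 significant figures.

Semi-major axis a = 6378 + 584 = 6962 km. Period T = 2π√(a³/μ) = 2π√(6962³/398600) = 5781.1 s = 96.35 min.
Single-satellite node shift = (5781.1/86164) × 360° = 24.15°.
With 4 satellites evenly phased, successive equator crossings are 24.15/4 = 6.038° apart.

6.04°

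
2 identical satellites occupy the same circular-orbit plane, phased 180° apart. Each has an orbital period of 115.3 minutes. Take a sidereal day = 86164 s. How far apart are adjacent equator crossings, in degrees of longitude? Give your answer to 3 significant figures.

14.5°

T = 115.3 min = 6918.0 s.
Single-satellite node shift = (6918.0/86164) × 360° = 28.90°.
With 2 satellites evenly phased, successive equator crossings are 28.90/2 = 14.452° apart.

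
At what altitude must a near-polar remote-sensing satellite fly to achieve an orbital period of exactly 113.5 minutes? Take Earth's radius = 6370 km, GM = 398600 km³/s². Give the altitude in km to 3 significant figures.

1400 km

T = 113.5 min = 6810.0 s.
From T = 2π√(a³/μ): a = (μ T²/4π²)^(1/3) = (398600 × 6810.0² / 4π²)^(1/3) = 7765 km.
Altitude h = a − R = 7765 − 6370 = 1395 km.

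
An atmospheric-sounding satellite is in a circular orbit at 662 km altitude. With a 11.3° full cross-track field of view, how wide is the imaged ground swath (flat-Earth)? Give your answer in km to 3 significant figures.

131 km

Half-angle = 11.3°/2 = 5.65°.
Swath width ≈ 2h·tan(θ/2) = 2 × 662 × tan(5.65°) = 131.0 km.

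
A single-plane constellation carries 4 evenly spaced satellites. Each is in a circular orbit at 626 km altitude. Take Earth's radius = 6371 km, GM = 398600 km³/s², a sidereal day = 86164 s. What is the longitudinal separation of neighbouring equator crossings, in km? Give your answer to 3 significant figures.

677 km

Semi-major axis a = 6371 + 626 = 6997 km. Period T = 2π√(a³/μ) = 2π√(6997³/398600) = 5824.8 s = 97.08 min.
Single-satellite node shift = (5824.8/86164) × 360° = 24.34°.
With 4 satellites evenly phased, successive equator crossings are 24.34/4 = 6.084° apart.
That is 6.084 × 111.2 = 677 km at the equator.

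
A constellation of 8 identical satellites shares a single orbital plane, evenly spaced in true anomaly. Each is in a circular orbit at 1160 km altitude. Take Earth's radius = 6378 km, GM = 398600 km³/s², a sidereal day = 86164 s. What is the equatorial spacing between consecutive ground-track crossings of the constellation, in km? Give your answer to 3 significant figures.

379 km

Semi-major axis a = 6378 + 1160 = 7538 km. Period T = 2π√(a³/μ) = 2π√(7538³/398600) = 6513.2 s = 108.55 min.
Single-satellite node shift = (6513.2/86164) × 360° = 27.21°.
With 8 satellites evenly phased, successive equator crossings are 27.21/8 = 3.402° apart.
That is 3.402 × 111.3 = 379 km at the equator.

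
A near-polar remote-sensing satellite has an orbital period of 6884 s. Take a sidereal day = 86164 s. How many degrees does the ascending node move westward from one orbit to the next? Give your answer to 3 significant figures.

During one orbit Earth rotates (6884.0 / 86164) × 360° = 28.76°.

28.8°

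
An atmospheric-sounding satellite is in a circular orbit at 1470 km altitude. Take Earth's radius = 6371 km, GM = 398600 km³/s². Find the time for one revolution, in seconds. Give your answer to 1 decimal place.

Semi-major axis a = 6371 + 1470 = 7841 km. Period T = 2π√(a³/μ) = 2π√(7841³/398600) = 6909.8 s = 115.16 min.

6909.8 seconds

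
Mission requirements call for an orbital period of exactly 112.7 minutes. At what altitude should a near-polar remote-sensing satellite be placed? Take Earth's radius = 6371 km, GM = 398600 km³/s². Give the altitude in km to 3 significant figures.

T = 112.7 min = 6762.0 s.
From T = 2π√(a³/μ): a = (μ T²/4π²)^(1/3) = (398600 × 6762.0² / 4π²)^(1/3) = 7729 km.
Altitude h = a − R = 7729 − 6371 = 1358 km.

1360 km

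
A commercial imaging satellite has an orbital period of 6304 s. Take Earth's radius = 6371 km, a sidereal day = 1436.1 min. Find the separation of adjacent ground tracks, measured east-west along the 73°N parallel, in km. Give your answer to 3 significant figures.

856 km

Node shift per orbit = (6304.0/86166) × 360° = 26.34°.
Equatorial spacing = 26.34 × 111.2 km/° = 2929 km.
At 73° latitude, spacing = 2929 × cos(73°) = 856 km.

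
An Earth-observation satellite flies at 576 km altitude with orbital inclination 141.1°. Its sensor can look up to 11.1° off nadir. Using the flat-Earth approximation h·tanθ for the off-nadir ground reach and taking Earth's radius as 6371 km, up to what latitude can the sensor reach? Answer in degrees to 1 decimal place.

39.9°

Retrograde orbit: the ground track reaches ±(180° − i) = ±(180 − 141.1) = ±38.9°.
Sensor half-swath on the ground ≈ 576·tan(11.1°) = 113 km = 1.02° of latitude.
Maximum observable latitude ≈ 38.9 + 1.02 = 39.9°.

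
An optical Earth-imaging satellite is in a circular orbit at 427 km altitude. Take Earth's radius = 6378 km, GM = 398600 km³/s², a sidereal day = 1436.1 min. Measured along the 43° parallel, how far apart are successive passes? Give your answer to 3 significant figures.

Semi-major axis a = 6378 + 427 = 6805 km. Period T = 2π√(a³/μ) = 2π√(6805³/398600) = 5586.7 s = 93.11 min.
Node shift per orbit = (5586.7/86166) × 360° = 23.34°.
Equatorial spacing = 23.34 × 111.3 km/° = 2598 km.
At 43° latitude, spacing = 2598 × cos(43°) = 1900 km.

1900 km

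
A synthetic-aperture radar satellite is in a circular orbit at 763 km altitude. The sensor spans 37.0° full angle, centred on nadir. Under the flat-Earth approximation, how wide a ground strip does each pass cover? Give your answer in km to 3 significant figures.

Half-angle = 37.0°/2 = 18.5°.
Swath width ≈ 2h·tan(θ/2) = 2 × 763 × tan(18.5°) = 510.6 km.

511 km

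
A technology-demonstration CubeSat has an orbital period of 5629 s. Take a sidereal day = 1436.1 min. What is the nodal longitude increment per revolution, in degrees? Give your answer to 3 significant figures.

During one orbit Earth rotates (5629.0 / 86166) × 360° = 23.52°.

23.5°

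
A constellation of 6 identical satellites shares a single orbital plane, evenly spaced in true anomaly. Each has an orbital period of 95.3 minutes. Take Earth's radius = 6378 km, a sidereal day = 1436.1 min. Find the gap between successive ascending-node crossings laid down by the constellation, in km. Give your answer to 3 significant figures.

T = 95.3 min = 5718.0 s.
Single-satellite node shift = (5718.0/86166) × 360° = 23.89°.
With 6 satellites evenly phased, successive equator crossings are 23.89/6 = 3.982° apart.
That is 3.982 × 111.3 = 443 km at the equator.

443 km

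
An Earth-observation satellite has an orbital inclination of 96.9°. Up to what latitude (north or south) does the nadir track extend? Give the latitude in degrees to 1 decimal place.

83.1°

Retrograde orbit: the ground track reaches ±(180° − i) = ±(180 − 96.9) = ±83.1°.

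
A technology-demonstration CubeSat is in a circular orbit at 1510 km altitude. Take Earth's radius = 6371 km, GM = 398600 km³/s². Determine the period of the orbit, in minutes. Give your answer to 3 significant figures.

116 min

Semi-major axis a = 6371 + 1510 = 7881 km. Period T = 2π√(a³/μ) = 2π√(7881³/398600) = 6962.8 s = 116.05 min.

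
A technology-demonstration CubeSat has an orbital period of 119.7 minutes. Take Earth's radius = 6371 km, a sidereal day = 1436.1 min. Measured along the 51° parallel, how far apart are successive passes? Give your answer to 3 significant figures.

2100 km

T = 119.7 min = 7182.0 s.
Node shift per orbit = (7182.0/86166) × 360° = 30.01°.
Equatorial spacing = 30.01 × 111.2 km/° = 3337 km.
At 51° latitude, spacing = 3337 × cos(51°) = 2100 km.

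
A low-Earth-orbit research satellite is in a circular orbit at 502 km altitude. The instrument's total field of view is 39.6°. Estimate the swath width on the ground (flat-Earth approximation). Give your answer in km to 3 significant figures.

Half-angle = 39.6°/2 = 19.8°.
Swath width ≈ 2h·tan(θ/2) = 2 × 502 × tan(19.8°) = 361.5 km.

361 km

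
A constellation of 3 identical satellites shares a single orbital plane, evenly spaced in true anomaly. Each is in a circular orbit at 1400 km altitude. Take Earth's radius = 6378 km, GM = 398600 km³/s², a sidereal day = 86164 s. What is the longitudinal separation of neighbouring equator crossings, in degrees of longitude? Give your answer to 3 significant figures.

9.51°

Semi-major axis a = 6378 + 1400 = 7778 km. Period T = 2π√(a³/μ) = 2π√(7778³/398600) = 6826.7 s = 113.78 min.
Single-satellite node shift = (6826.7/86164) × 360° = 28.52°.
With 3 satellites evenly phased, successive equator crossings are 28.52/3 = 9.508° apart.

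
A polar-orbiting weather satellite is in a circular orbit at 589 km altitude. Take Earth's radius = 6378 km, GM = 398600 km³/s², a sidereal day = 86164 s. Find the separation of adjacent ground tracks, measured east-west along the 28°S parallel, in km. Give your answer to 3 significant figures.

Semi-major axis a = 6378 + 589 = 6967 km. Period T = 2π√(a³/μ) = 2π√(6967³/398600) = 5787.4 s = 96.46 min.
Node shift per orbit = (5787.4/86164) × 360° = 24.18°.
Equatorial spacing = 24.18 × 111.3 km/° = 2692 km.
At 28° latitude, spacing = 2692 × cos(28°) = 2377 km.

2380 km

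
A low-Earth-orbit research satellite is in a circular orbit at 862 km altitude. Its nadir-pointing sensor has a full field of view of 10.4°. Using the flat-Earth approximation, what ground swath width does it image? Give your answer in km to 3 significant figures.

Half-angle = 10.4°/2 = 5.2°.
Swath width ≈ 2h·tan(θ/2) = 2 × 862 × tan(5.2°) = 156.9 km.

157 km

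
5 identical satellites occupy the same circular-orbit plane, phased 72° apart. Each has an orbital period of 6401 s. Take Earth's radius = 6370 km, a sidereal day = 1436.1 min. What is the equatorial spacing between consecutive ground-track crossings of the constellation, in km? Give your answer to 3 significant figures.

595 km

Single-satellite node shift = (6401.0/86166) × 360° = 26.74°.
With 5 satellites evenly phased, successive equator crossings are 26.74/5 = 5.349° apart.
That is 5.349 × 111.2 = 595 km at the equator.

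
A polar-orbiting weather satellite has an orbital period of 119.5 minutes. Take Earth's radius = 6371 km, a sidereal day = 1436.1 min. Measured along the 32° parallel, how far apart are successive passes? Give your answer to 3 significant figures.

T = 119.5 min = 7170.0 s.
Node shift per orbit = (7170.0/86166) × 360° = 29.96°.
Equatorial spacing = 29.96 × 111.2 km/° = 3331 km.
At 32° latitude, spacing = 3331 × cos(32°) = 2825 km.

2820 km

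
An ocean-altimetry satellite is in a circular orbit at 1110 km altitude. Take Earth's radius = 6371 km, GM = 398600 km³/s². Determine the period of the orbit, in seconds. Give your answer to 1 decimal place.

6439.5 seconds

Semi-major axis a = 6371 + 1110 = 7481 km. Period T = 2π√(a³/μ) = 2π√(7481³/398600) = 6439.5 s = 107.32 min.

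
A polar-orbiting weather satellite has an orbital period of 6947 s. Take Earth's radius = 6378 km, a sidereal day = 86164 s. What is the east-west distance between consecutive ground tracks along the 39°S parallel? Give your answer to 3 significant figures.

2510 km

Node shift per orbit = (6947.0/86164) × 360° = 29.03°.
Equatorial spacing = 29.03 × 111.3 km/° = 3231 km.
At 39° latitude, spacing = 3231 × cos(39°) = 2511 km.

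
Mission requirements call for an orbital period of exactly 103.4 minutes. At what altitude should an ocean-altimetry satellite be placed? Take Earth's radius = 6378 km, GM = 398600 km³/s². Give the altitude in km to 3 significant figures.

919 km

T = 103.4 min = 6204.0 s.
From T = 2π√(a³/μ): a = (μ T²/4π²)^(1/3) = (398600 × 6204.0² / 4π²)^(1/3) = 7297 km.
Altitude h = a − R = 7297 − 6378 = 919 km.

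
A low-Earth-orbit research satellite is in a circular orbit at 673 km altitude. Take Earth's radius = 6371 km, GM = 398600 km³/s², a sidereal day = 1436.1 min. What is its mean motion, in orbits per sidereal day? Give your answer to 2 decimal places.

14.65

Semi-major axis a = 6371 + 673 = 7044 km. Period T = 2π√(a³/μ) = 2π√(7044³/398600) = 5883.6 s = 98.06 min.
Orbits per sidereal day = 86166 / 5883.6 = 14.645.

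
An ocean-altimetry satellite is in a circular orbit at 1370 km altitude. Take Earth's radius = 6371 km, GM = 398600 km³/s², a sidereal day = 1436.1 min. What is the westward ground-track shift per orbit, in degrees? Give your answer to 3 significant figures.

Semi-major axis a = 6371 + 1370 = 7741 km. Period T = 2π√(a³/μ) = 2π√(7741³/398600) = 6778.1 s = 112.97 min.
During one orbit Earth rotates (6778.1 / 86166) × 360° = 28.32°.

28.3°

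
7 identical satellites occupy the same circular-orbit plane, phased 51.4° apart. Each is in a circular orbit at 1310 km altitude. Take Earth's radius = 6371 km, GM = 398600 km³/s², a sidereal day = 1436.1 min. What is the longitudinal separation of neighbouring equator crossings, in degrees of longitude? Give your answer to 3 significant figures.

Semi-major axis a = 6371 + 1310 = 7681 km. Period T = 2π√(a³/μ) = 2π√(7681³/398600) = 6699.4 s = 111.66 min.
Single-satellite node shift = (6699.4/86166) × 360° = 27.99°.
With 7 satellites evenly phased, successive equator crossings are 27.99/7 = 3.999° apart.

4.00°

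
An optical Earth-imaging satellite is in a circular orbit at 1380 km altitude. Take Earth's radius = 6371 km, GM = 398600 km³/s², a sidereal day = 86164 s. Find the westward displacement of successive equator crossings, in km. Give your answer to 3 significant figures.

3160 km

Semi-major axis a = 6371 + 1380 = 7751 km. Period T = 2π√(a³/μ) = 2π√(7751³/398600) = 6791.2 s = 113.19 min.
During one orbit Earth rotates (6791.2 / 86164) × 360° = 28.37°.
At the equator that is 28.37° × (2π·6371/360) km/° = 28.37 × 111.2 = 3155 km.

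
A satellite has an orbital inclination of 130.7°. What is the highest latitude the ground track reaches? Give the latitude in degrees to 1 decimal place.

Retrograde orbit: the ground track reaches ±(180° − i) = ±(180 − 130.7) = ±49.3°.

49.3°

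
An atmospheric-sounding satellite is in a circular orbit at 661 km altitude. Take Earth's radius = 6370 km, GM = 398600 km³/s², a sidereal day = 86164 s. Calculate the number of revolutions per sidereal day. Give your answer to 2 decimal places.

Semi-major axis a = 6370 + 661 = 7031 km. Period T = 2π√(a³/μ) = 2π√(7031³/398600) = 5867.3 s = 97.79 min.
Orbits per sidereal day = 86164 / 5867.3 = 14.686.

14.69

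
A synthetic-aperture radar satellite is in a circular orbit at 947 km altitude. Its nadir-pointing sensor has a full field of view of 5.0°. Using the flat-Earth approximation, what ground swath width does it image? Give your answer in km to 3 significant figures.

82.7 km

Half-angle = 5.0°/2 = 2.5°.
Swath width ≈ 2h·tan(θ/2) = 2 × 947 × tan(2.5°) = 82.7 km.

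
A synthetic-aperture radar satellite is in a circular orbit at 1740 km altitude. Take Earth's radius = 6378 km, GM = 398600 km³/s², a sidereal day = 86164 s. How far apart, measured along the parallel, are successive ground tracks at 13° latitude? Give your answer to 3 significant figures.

Semi-major axis a = 6378 + 1740 = 8118 km. Period T = 2π√(a³/μ) = 2π√(8118³/398600) = 7279.2 s = 121.32 min.
Node shift per orbit = (7279.2/86164) × 360° = 30.41°.
Equatorial spacing = 30.41 × 111.3 km/° = 3386 km.
At 13° latitude, spacing = 3386 × cos(13°) = 3299 km.

3300 km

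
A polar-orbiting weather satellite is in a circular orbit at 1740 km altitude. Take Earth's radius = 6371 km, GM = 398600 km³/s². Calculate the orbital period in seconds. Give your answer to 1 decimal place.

7269.8 seconds

Semi-major axis a = 6371 + 1740 = 8111 km. Period T = 2π√(a³/μ) = 2π√(8111³/398600) = 7269.8 s = 121.16 min.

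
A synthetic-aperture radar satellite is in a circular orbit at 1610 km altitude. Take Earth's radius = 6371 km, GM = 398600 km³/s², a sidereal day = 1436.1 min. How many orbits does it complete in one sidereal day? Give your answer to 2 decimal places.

12.14

Semi-major axis a = 6371 + 1610 = 7981 km. Period T = 2π√(a³/μ) = 2π√(7981³/398600) = 7095.7 s = 118.26 min.
Orbits per sidereal day = 86166 / 7095.7 = 12.143.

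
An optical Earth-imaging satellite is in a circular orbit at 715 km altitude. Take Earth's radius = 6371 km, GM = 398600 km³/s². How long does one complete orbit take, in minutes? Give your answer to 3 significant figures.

Semi-major axis a = 6371 + 715 = 7086 km. Period T = 2π√(a³/μ) = 2π√(7086³/398600) = 5936.3 s = 98.94 min.

98.9 min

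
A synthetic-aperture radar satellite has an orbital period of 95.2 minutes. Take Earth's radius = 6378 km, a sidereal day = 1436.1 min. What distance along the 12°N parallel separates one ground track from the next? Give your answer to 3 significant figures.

T = 95.2 min = 5712.0 s.
Node shift per orbit = (5712.0/86166) × 360° = 23.86°.
Equatorial spacing = 23.86 × 111.3 km/° = 2657 km.
At 12° latitude, spacing = 2657 × cos(12°) = 2598 km.

2600 km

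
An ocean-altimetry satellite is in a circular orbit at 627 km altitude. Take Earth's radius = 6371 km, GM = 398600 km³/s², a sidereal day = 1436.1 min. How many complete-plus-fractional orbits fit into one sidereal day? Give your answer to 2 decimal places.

14.79

Semi-major axis a = 6371 + 627 = 6998 km. Period T = 2π√(a³/μ) = 2π√(6998³/398600) = 5826.0 s = 97.10 min.
Orbits per sidereal day = 86166 / 5826.0 = 14.790.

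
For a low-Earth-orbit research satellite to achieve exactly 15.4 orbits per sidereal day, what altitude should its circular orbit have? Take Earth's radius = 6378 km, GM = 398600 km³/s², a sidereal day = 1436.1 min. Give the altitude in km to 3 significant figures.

Required period T = 86166 / 15.4 = 5595.2 s.
From T = 2π√(a³/μ): a = (μ T²/4π²)^(1/3) = (398600 × 5595.2² / 4π²)^(1/3) = 6812 km.
Altitude h = a − R = 6812 − 6378 = 434 km.

434 km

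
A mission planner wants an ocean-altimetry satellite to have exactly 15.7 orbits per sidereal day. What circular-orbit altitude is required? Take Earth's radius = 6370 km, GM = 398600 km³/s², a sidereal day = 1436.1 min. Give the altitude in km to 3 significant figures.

355 km

Required period T = 86166 / 15.7 = 5488.3 s.
From T = 2π√(a³/μ): a = (μ T²/4π²)^(1/3) = (398600 × 5488.3² / 4π²)^(1/3) = 6725 km.
Altitude h = a − R = 6725 − 6370 = 355 km.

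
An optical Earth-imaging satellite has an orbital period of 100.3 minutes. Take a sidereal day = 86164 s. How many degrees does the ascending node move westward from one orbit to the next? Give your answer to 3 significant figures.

T = 100.3 min = 6018.0 s.
During one orbit Earth rotates (6018.0 / 86164) × 360° = 25.14°.

25.1°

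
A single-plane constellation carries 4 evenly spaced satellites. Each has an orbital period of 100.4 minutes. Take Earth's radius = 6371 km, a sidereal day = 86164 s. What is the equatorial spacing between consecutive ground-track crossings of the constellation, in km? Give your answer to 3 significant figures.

T = 100.4 min = 6024.0 s.
Single-satellite node shift = (6024.0/86164) × 360° = 25.17°.
With 4 satellites evenly phased, successive equator crossings are 25.17/4 = 6.292° apart.
That is 6.292 × 111.2 = 700 km at the equator.

700 km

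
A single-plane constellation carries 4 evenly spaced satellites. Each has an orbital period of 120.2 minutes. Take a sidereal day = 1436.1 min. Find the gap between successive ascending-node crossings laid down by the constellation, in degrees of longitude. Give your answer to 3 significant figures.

T = 120.2 min = 7212.0 s.
Single-satellite node shift = (7212.0/86166) × 360° = 30.13°.
With 4 satellites evenly phased, successive equator crossings are 30.13/4 = 7.533° apart.

7.53°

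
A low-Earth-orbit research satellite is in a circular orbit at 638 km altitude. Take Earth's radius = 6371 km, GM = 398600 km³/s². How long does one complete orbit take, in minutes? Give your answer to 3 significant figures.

Semi-major axis a = 6371 + 638 = 7009 km. Period T = 2π√(a³/μ) = 2π√(7009³/398600) = 5839.8 s = 97.33 min.

97.3 min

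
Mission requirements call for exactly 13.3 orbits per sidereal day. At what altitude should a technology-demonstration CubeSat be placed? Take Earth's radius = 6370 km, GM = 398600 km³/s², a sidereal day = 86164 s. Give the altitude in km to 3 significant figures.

Required period T = 86164 / 13.3 = 6478.5 s.
From T = 2π√(a³/μ): a = (μ T²/4π²)^(1/3) = (398600 × 6478.5² / 4π²)^(1/3) = 7511 km.
Altitude h = a − R = 7511 − 6370 = 1141 km.

1140 km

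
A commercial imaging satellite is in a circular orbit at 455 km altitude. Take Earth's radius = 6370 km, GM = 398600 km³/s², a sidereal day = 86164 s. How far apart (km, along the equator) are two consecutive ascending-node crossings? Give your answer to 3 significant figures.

Semi-major axis a = 6370 + 455 = 6825 km. Period T = 2π√(a³/μ) = 2π√(6825³/398600) = 5611.3 s = 93.52 min.
During one orbit Earth rotates (5611.3 / 86164) × 360° = 23.44°.
At the equator that is 23.44° × (2π·6370/360) km/° = 23.44 × 111.2 = 2607 km.

2610 km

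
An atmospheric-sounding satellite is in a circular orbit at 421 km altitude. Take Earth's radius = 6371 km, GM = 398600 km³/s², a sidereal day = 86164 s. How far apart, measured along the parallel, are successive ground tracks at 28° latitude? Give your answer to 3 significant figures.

2290 km

Semi-major axis a = 6371 + 421 = 6792 km. Period T = 2π√(a³/μ) = 2π√(6792³/398600) = 5570.7 s = 92.84 min.
Node shift per orbit = (5570.7/86164) × 360° = 23.27°.
Equatorial spacing = 23.27 × 111.2 km/° = 2588 km.
At 28° latitude, spacing = 2588 × cos(28°) = 2285 km.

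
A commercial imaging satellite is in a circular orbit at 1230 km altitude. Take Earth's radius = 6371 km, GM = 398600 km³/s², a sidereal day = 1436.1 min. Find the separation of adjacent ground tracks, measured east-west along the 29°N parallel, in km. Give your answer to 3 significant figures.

2680 km

Semi-major axis a = 6371 + 1230 = 7601 km. Period T = 2π√(a³/μ) = 2π√(7601³/398600) = 6595.0 s = 109.92 min.
Node shift per orbit = (6595.0/86166) × 360° = 27.55°.
Equatorial spacing = 27.55 × 111.2 km/° = 3064 km.
At 29° latitude, spacing = 3064 × cos(29°) = 2680 km.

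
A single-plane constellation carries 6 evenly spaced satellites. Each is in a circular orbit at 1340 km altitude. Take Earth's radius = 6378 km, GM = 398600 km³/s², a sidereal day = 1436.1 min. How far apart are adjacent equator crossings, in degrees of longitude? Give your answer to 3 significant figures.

4.70°

Semi-major axis a = 6378 + 1340 = 7718 km. Period T = 2π√(a³/μ) = 2π√(7718³/398600) = 6747.9 s = 112.46 min.
Single-satellite node shift = (6747.9/86166) × 360° = 28.19°.
With 6 satellites evenly phased, successive equator crossings are 28.19/6 = 4.699° apart.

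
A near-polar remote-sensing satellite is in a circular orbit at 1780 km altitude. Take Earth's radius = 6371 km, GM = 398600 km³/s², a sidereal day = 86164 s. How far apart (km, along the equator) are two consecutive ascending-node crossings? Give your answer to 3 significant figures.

Semi-major axis a = 6371 + 1780 = 8151 km. Period T = 2π√(a³/μ) = 2π√(8151³/398600) = 7323.6 s = 122.06 min.
During one orbit Earth rotates (7323.6 / 86164) × 360° = 30.60°.
At the equator that is 30.60° × (2π·6371/360) km/° = 30.60 × 111.2 = 3402 km.

3400 km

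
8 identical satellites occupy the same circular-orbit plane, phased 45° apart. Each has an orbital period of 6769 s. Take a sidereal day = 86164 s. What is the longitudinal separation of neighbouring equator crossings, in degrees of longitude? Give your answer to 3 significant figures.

Single-satellite node shift = (6769.0/86164) × 360° = 28.28°.
With 8 satellites evenly phased, successive equator crossings are 28.28/8 = 3.535° apart.

3.54°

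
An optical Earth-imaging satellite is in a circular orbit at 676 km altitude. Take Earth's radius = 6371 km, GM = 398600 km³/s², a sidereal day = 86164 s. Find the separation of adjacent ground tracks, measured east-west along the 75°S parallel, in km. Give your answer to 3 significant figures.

Semi-major axis a = 6371 + 676 = 7047 km. Period T = 2π√(a³/μ) = 2π√(7047³/398600) = 5887.3 s = 98.12 min.
Node shift per orbit = (5887.3/86164) × 360° = 24.60°.
Equatorial spacing = 24.60 × 111.2 km/° = 2735 km.
At 75° latitude, spacing = 2735 × cos(75°) = 708 km.

708 km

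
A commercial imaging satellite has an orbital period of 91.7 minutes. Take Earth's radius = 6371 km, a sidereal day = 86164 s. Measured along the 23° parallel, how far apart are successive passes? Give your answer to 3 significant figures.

T = 91.7 min = 5502.0 s.
Node shift per orbit = (5502.0/86164) × 360° = 22.99°.
Equatorial spacing = 22.99 × 111.2 km/° = 2556 km.
At 23° latitude, spacing = 2556 × cos(23°) = 2353 km.

2350 km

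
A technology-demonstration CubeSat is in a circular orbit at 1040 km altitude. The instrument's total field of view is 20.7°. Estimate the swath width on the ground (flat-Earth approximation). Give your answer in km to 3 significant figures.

Half-angle = 20.7°/2 = 10.35°.
Swath width ≈ 2h·tan(θ/2) = 2 × 1040 × tan(10.35°) = 379.9 km.

380 km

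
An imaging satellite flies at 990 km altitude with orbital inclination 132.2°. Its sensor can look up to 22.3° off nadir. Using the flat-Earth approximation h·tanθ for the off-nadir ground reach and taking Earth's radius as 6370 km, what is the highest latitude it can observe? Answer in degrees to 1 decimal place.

Retrograde orbit: the ground track reaches ±(180° − i) = ±(180 − 132.2) = ±47.8°.
Sensor half-swath on the ground ≈ 990·tan(22.3°) = 406 km = 3.65° of latitude.
Maximum observable latitude ≈ 47.8 + 3.65 = 51.5°.

51.5°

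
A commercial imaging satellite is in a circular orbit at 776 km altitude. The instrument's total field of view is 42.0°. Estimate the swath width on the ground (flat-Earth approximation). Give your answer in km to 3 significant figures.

596 km

Half-angle = 42.0°/2 = 21°.
Swath width ≈ 2h·tan(θ/2) = 2 × 776 × tan(21°) = 595.8 km.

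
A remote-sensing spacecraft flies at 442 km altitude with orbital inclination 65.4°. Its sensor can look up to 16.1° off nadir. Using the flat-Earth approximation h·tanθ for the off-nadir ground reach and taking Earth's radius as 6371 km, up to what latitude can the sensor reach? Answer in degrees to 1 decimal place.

66.5°

For a prograde orbit the ground track reaches latitude ±i = ±65.4°.
Sensor half-swath on the ground ≈ 442·tan(16.1°) = 128 km = 1.15° of latitude.
Maximum observable latitude ≈ 65.4 + 1.15 = 66.5°.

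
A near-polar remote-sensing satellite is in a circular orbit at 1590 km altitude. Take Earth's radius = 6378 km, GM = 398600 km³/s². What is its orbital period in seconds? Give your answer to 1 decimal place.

Semi-major axis a = 6378 + 1590 = 7968 km. Period T = 2π√(a³/μ) = 2π√(7968³/398600) = 7078.4 s = 117.97 min.

7078.4 seconds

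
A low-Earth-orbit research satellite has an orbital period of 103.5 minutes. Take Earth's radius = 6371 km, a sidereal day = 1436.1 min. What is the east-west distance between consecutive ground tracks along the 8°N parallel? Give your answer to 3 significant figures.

2860 km

T = 103.5 min = 6210.0 s.
Node shift per orbit = (6210.0/86166) × 360° = 25.95°.
Equatorial spacing = 25.95 × 111.2 km/° = 2885 km.
At 8° latitude, spacing = 2885 × cos(8°) = 2857 km.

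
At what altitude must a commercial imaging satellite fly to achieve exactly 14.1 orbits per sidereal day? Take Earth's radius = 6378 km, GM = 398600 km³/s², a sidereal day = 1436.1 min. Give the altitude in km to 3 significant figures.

846 km

Required period T = 86166 / 14.1 = 6111.1 s.
From T = 2π√(a³/μ): a = (μ T²/4π²)^(1/3) = (398600 × 6111.1² / 4π²)^(1/3) = 7224 km.
Altitude h = a − R = 7224 − 6378 = 846 km.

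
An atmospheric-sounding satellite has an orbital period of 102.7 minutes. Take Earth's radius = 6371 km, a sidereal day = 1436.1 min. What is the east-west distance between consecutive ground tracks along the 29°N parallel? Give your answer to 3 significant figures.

2500 km

T = 102.7 min = 6162.0 s.
Node shift per orbit = (6162.0/86166) × 360° = 25.74°.
Equatorial spacing = 25.74 × 111.2 km/° = 2863 km.
At 29° latitude, spacing = 2863 × cos(29°) = 2504 km.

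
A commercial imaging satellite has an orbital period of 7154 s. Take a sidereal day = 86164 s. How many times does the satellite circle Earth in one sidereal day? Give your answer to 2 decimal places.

Orbits per sidereal day = 86164 / 7154.0 = 12.044.

12.04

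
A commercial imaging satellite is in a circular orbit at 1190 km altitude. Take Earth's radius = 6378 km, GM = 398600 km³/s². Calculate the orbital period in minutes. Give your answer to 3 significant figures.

109 min

Semi-major axis a = 6378 + 1190 = 7568 km. Period T = 2π√(a³/μ) = 2π√(7568³/398600) = 6552.1 s = 109.20 min.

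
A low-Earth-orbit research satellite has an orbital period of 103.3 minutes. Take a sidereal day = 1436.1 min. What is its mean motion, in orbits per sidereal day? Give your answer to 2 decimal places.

T = 103.3 min = 6198.0 s.
Orbits per sidereal day = 86166 / 6198.0 = 13.902.

13.90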